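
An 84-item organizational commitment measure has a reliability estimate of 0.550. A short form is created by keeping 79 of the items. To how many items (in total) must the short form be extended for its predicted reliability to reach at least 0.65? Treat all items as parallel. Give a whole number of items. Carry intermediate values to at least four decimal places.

Short-form reliability: n = 79/84 = 0.9405; r_79 = n·r/(1+(n−1)r) ≈ 0.5348
Then solve for n' with r_old = 0.5348, r_target = 0.65: n' = 0.65(1 − 0.5348)/[0.5348(1 − 0.65)] = 1.6155
Total items = 1.6155 × 79 = 127.62, rounded up to 128.

128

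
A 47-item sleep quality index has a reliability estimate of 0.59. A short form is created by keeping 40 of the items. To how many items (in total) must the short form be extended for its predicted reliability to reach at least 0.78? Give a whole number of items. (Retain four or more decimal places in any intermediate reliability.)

116

Short-form reliability: n = 40/47 = 0.8511; r_40 = n·r/(1+(n−1)r) ≈ 0.5505
Length factor from the short form to reach 0.78: n' = 0.78(1 − 0.5505) / [0.5505(1 − 0.78)] ≈ 2.8950
Total items = 2.8950 × 40 = 115.80, rounded up to 116.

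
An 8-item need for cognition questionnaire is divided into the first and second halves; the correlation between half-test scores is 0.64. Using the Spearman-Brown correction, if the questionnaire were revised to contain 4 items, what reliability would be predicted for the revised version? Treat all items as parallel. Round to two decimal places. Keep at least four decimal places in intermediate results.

0.64

Spearman-Brown correction (n = 2): r_full = 2·0.64/(1 + 0.64) = 0.7805
Then adjust to 4 items: n = 4/8 = 0.5000
r_new = n·r_full / (1 + (n − 1)·r_full) = 0.3902 / 0.6098 ≈ 0.6399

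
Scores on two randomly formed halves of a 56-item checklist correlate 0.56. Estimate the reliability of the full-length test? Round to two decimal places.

0.72

Apply the Spearman-Brown correction with n = 2:
r_full = 2r_hh / (1 + r_hh) = 2 × 0.56 / (1 + 0.56)
       = 1.1200 / 1.5600 = 0.7179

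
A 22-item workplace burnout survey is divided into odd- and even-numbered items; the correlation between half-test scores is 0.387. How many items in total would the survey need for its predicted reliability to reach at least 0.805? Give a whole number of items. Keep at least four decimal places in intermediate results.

Corrected full-test reliability: r_full = 2 × 0.387 / (1 + 0.387) ≈ 0.5580
n = r_tgt(1 − r_full) / [r_full(1 − r_tgt)] = 0.805 × 0.4420 / (0.5580 × 0.195) ≈ 3.2700
Required items = 3.2700 × 22 = 71.94, so 72 items.

72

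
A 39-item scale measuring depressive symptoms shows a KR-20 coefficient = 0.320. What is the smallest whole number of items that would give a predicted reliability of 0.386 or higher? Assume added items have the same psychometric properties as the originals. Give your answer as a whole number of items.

n = 0.386 × (1 − 0.320) / [ 0.320 × (1 − 0.386) ]
n = 0.262480 / 0.196480 ≈ 1.3359
So the test needs 1.3359 × 39 ≈ 52.10 items; rounding up, 53.

53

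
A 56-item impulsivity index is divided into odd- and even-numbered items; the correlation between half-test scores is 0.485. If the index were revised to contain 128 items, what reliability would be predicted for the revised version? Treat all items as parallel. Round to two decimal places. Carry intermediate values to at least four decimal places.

0.81

First correct the split-half correlation to full-test reliability: r_full = 2 × 0.485 / (1 + 0.485) ≈ 0.6532
Length factor from 56 to 128 items: n = 128/56 = 2.2857
r_new = n·r_full / (1 + (n − 1)·r_full) = 1.4930 / 1.8398 ≈ 0.8115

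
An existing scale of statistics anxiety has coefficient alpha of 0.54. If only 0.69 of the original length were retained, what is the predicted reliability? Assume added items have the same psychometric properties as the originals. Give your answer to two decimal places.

r_new = (0.69 × 0.54) / (1 + (0.69 − 1) × 0.54)
     = 0.3726 / 0.8326 = 0.4475

0.45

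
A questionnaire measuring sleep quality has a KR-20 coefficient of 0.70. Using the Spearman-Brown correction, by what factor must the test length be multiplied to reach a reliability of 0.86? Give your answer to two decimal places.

n = 0.86 × (1 − 0.70) / [ 0.70 × (1 − 0.86) ]
n = 0.2580 / 0.0980 ≈ 2.6327

2.63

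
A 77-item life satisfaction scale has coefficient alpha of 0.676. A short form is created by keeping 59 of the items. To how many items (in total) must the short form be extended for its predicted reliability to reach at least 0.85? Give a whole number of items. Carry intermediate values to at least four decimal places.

Short-form reliability: n = 59/77 = 0.7662; r_59 = n·r/(1+(n−1)r) ≈ 0.6152
Length factor from the short form to reach 0.85: n' = 0.85(1 − 0.6152) / [0.6152(1 − 0.85)] ≈ 3.5444
Items = 3.5444 × 59 ≈ 209.12 → 210

210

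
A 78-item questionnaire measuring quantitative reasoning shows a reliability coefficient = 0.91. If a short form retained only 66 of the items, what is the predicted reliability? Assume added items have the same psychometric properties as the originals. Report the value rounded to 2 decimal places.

0.90

The new length is 66/78 = 0.8462 times the old.
By Spearman-Brown, r_new = n r / (1 + (n − 1) r).
r_new = (0.8462 × 0.91) / (1 + (0.8462 − 1) × 0.91)
r_new = 0.7700 / 0.8600 ≈ 0.8953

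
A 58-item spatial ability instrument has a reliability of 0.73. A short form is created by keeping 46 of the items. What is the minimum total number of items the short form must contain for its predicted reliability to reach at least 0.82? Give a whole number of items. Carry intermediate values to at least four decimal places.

First, r for the 46-item form: n = 46/58 = 0.7931, so r_46 = 0.7931·0.73/(1 + (0.7931 − 1)·0.73) = 0.6820
Length factor from the short form to reach 0.82: n' = 0.82(1 − 0.6820) / [0.6820(1 − 0.82)] ≈ 2.1241
Total items = 2.1241 × 46 = 97.71, rounded up to 98.

98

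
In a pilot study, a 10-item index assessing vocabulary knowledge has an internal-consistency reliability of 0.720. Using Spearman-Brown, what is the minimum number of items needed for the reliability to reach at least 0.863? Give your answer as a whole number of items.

25

n = [0.863 × 0.280] / [0.720 × 0.137]
  = 0.241640 / 0.098640 = 2.4497
Items needed = n × 10 = 2.4497 × 10 ≈ 24.50 → round up to 25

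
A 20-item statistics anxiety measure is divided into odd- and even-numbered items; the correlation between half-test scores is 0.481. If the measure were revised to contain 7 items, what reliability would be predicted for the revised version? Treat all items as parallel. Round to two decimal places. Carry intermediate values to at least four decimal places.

0.39

Full-test reliability from the split-half r: r_full = 2(0.481)/(1 + 0.481) = 0.6496
Then adjust to 7 items: n = 7/20 = 0.3500
r_new = n·r_full / (1 + (n − 1)·r_full) = 0.2274 / 0.5778 ≈ 0.3936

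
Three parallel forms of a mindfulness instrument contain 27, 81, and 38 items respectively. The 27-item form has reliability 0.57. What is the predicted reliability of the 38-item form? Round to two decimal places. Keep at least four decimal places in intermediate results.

The 81-item form is not needed; work directly from the 27-item form with n = 38/27 = 1.4074.
r_{38} = n·r / (1 + (n − 1)·r) = 0.8022 / 1.2322 ≈ 0.6510

0.65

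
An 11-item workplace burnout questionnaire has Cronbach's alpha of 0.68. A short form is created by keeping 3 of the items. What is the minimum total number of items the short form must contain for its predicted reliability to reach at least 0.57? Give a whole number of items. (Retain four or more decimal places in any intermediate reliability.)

Short-form reliability: n = 3/11 = 0.2727; r_3 = n·r/(1+(n−1)r) ≈ 0.3669
Then solve for n' with r_old = 0.3669, r_target = 0.57: n' = 0.57(1 − 0.3669)/[0.3669(1 − 0.57)] = 2.2873
Items = 2.2873 × 3 ≈ 6.86 → 7

7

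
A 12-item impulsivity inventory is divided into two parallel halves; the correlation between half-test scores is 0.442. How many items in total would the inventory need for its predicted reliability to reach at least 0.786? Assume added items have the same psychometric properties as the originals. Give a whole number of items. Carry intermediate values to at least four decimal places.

28

Corrected full-test reliability: r_full = 2 × 0.442 / (1 + 0.442) ≈ 0.6130
Solve Spearman-Brown for n: n = 0.786(1 − 0.6130) / [0.6130(1 − 0.786)] = 2.3188
Required items = 2.3188 × 12 = 27.83, so 28 items.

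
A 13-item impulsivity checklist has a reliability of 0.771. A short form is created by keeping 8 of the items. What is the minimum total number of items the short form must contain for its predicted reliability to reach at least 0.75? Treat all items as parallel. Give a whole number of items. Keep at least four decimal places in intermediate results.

First, r for the 8-item form: n = 8/13 = 0.6154, so r_8 = 0.6154·0.771/(1 + (0.6154 − 1)·0.771) = 0.6745
Then solve for n' with r_old = 0.6745, r_target = 0.75: n' = 0.75(1 − 0.6745)/[0.6745(1 − 0.75)] = 1.4477
Total items = 1.4477 × 8 = 11.58, rounded up to 12.

12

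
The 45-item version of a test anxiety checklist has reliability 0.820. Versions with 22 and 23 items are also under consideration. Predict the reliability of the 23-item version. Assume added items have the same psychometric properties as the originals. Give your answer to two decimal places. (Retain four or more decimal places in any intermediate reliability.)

Only the ratio of lengths matters: n = 23/45 = 0.5111
r_{23} = n·r / (1 + (n − 1)·r) = 0.4191 / 0.5991 ≈ 0.6995

0.70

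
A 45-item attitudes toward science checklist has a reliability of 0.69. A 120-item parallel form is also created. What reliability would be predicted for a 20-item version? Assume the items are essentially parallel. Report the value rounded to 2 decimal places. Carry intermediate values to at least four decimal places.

The 120-item form is not needed; work directly from the 45-item form with n = 20/45 = 0.4444.
r_{20} = n·r / (1 + (n − 1)·r) = 0.3066 / 0.6166 ≈ 0.4972

0.50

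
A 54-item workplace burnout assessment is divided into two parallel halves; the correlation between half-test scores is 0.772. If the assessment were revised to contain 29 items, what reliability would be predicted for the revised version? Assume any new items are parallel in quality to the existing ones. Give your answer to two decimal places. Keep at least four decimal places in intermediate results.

Full-test reliability from the split-half r: r_full = 2(0.772)/(1 + 0.772) = 0.8713
Then adjust to 29 items: n = 29/54 = 0.5370
r_new = n·r_full / (1 + (n − 1)·r_full) = 0.4679 / 0.5966 ≈ 0.7843

0.78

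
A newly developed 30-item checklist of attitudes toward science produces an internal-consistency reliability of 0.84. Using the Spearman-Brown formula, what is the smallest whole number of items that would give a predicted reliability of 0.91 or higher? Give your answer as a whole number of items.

n = 0.91 × (1 − 0.84) / [ 0.84 × (1 − 0.91) ]
  = 0.1456 / 0.0756 = 1.9259
Items needed = n × 30 = 1.9259 × 30 ≈ 57.78 → round up to 58

58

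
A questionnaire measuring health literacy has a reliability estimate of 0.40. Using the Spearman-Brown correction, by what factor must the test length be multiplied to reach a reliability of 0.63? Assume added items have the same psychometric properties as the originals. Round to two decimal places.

2.55

n = 0.63(1 − 0.40) / [0.40(1 − 0.63)]
n = 0.3780 / 0.1480 ≈ 2.5541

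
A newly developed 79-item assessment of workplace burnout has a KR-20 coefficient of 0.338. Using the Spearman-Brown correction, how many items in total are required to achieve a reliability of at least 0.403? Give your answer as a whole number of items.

105

Invert Spearman-Brown to solve for n:
n = r*(1 − r) / [ r (1 − r*) ]
n = [0.403 × 0.662] / [0.338 × 0.597]
  = 0.266786 / 0.201786 = 1.3221
1.3221 × 79 = 104.45 → 105 items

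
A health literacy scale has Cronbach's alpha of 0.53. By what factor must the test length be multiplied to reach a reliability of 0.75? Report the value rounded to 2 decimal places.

2.66

n = [0.75 × 0.47] / [0.53 × 0.25]
  = 0.3525 / 0.1325 = 2.6604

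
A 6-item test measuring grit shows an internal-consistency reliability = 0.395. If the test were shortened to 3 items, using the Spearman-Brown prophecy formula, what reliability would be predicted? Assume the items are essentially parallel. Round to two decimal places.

n = 3/6 = 0.5
r_new = (0.5 × 0.395) / (1 + (0.5 − 1) × 0.395)
     = 0.1975 / 0.8025 = 0.2461

0.25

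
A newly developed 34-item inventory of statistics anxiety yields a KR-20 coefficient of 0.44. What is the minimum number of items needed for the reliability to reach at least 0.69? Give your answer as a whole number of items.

97

Invert Spearman-Brown to solve for n:
n = r_target (1 − r_old) / [ r_old (1 − r_target) ]
n = 0.69 × (1 − 0.44) / [ 0.44 × (1 − 0.69) ]
n = 0.3864 / 0.1364 ≈ 2.8328
So the test needs 2.8328 × 34 ≈ 96.32 items; rounding up, 97.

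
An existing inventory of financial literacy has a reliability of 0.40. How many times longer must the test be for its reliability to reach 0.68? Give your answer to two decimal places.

n = 0.68(1 − 0.40) / [0.40(1 − 0.68)]
n = 0.4080 / 0.1280 ≈ 3.1875

3.19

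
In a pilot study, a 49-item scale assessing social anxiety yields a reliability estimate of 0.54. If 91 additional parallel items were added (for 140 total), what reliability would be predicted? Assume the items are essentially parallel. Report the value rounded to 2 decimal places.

0.77

The new length is 140/49 = 2.8571 times the old.
Apply the Spearman-Brown prophecy formula, r' = nr / [1 + (n − 1)r]:
r_new = 2.8571·0.54 / [1 + (2.8571 − 1)·0.54]
r_new = 1.5428 / 2.0028 ≈ 0.7703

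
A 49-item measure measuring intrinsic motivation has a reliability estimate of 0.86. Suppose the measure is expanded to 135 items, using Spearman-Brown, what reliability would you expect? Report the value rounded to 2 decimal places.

0.94

Length ratio n = 135/49 = 2.7551
r_new = 2.7551·0.86 / [1 + (2.7551 − 1)·0.86]
     = 2.3694 / 2.5094 = 0.9442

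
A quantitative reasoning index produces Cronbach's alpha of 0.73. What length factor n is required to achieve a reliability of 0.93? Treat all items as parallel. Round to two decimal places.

4.91

n = [0.93 × 0.27] / [0.73 × 0.07]
  = 0.2511 / 0.0511 = 4.9139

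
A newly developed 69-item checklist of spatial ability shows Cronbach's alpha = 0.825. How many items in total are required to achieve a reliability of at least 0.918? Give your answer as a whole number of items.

164

Invert Spearman-Brown to solve for n:
n = r_target (1 − r_old) / [ r_old (1 − r_target) ]
n = 0.918 × (1 − 0.825) / [ 0.825 × (1 − 0.918) ]
n = 0.160650 / 0.067650 ≈ 2.3747
So the test needs 2.3747 × 69 ≈ 163.85 items; rounding up, 164.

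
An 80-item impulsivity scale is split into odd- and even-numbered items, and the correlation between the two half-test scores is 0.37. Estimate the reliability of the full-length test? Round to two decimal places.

0.54

Each half is half the length of the full test, so the full test is n = 2 times a half.
r_full = 2(0.37) / (1 + 0.37)
       = 0.7400 / 1.3700 = 0.5401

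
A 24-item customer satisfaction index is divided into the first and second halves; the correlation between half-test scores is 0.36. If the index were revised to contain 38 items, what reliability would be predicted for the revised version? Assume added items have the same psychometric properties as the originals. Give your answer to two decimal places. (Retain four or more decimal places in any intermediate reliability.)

0.64

Spearman-Brown correction (n = 2): r_full = 2·0.36/(1 + 0.36) = 0.5294
Length factor from 24 to 38 items: n = 38/24 = 1.5833
r_new = n·r_full / (1 + (n − 1)·r_full) = 0.8382 / 1.3088 ≈ 0.6404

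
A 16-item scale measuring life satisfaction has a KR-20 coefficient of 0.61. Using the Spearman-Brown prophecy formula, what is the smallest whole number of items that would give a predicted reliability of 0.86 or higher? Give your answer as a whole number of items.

Rearranging the Spearman-Brown formula for n,
n = r_target (1 − r_old) / [ r_old (1 − r_target) ]
n = 0.86(1 − 0.61) / [0.61(1 − 0.86)]
n = 0.3354 / 0.0854 ≈ 3.9274
3.9274 × 16 = 62.84 → 63 items

63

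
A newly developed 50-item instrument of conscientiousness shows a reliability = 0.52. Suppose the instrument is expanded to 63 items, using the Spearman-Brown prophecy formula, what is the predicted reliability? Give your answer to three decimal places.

0.577

The new length is 63/50 = 1.26 times the old.
By Spearman-Brown, r_new = n r / (1 + (n − 1) r).
r_new = 1.26·0.52 / [1 + (1.26 − 1)·0.52]
r_new = 0.6552 / 1.1352 ≈ 0.5772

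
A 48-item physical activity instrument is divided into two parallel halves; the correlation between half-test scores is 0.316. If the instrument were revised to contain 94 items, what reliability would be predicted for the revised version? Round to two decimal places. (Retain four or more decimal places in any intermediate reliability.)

0.64

First correct the split-half correlation to full-test reliability: r_full = 2 × 0.316 / (1 + 0.316) ≈ 0.4802
Length factor from 48 to 94 items: n = 94/48 = 1.9583
r_new = n·r_full / (1 + (n − 1)·r_full) = 0.9404 / 1.4602 ≈ 0.6440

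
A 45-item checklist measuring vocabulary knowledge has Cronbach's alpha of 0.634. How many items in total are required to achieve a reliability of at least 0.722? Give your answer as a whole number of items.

Rearranging the Spearman-Brown formula for n,
n = r*(1 − r) / [ r (1 − r*) ]
n = 0.722(1 − 0.634) / [0.634(1 − 0.722)]
n = 0.264252 / 0.176252 ≈ 1.4993
So the test needs 1.4993 × 45 ≈ 67.47 items; rounding up, 68.

68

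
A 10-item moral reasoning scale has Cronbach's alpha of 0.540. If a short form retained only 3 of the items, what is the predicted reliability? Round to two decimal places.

0.26

The new length is 3/10 = 0.3 times the old.
By Spearman-Brown, r_new = n r / (1 + (n − 1) r).
r_new = 0.3·0.540 / [1 + (0.3 − 1)·0.540]
     = 0.1620 / 0.6220 = 0.2605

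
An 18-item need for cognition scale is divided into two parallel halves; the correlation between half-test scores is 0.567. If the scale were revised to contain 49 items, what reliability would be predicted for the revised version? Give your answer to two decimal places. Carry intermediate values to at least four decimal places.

0.88

First correct the split-half correlation to full-test reliability: r_full = 2 × 0.567 / (1 + 0.567) ≈ 0.7237
Length factor from 18 to 49 items: n = 49/18 = 2.7222
r_new = n·r_full / (1 + (n − 1)·r_full) = 1.9701 / 2.2464 ≈ 0.8770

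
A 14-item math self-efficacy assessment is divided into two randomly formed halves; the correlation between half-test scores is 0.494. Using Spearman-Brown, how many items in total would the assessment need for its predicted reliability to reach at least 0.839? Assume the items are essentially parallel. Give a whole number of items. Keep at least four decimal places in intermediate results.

38

Corrected full-test reliability: r_full = 2 × 0.494 / (1 + 0.494) ≈ 0.6613
n = r_tgt(1 − r_full) / [r_full(1 − r_tgt)] = 0.839 × 0.3387 / (0.6613 × 0.161) ≈ 2.6690
Items = 2.6690 × 14 ≈ 37.37 → 38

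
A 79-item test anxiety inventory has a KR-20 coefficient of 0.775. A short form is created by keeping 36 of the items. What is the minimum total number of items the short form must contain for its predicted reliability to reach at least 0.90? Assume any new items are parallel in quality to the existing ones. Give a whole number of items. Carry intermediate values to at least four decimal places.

207

Short-form reliability: n = 36/79 = 0.4557; r_36 = n·r/(1+(n−1)r) ≈ 0.6108
Length factor from the short form to reach 0.90: n' = 0.90(1 − 0.6108) / [0.6108(1 − 0.90)] ≈ 5.7348
Total items = 5.7348 × 36 = 206.45, rounded up to 207.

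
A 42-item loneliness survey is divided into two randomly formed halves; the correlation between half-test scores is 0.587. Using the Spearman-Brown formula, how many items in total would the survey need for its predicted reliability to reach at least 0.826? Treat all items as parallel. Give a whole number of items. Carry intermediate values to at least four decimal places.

Corrected full-test reliability: r_full = 2 × 0.587 / (1 + 0.587) ≈ 0.7398
n = r_tgt(1 − r_full) / [r_full(1 − r_tgt)] = 0.826 × 0.2602 / (0.7398 × 0.174) ≈ 1.6696
Items = 1.6696 × 42 ≈ 70.12 → 71

71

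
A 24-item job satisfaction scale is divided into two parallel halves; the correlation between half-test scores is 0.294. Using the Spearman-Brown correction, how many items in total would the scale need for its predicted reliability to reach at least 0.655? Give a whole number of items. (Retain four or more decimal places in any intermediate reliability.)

55

Corrected full-test reliability: r_full = 2 × 0.294 / (1 + 0.294) ≈ 0.4544
n = r_tgt(1 − r_full) / [r_full(1 − r_tgt)] = 0.655 × 0.5456 / (0.4544 × 0.345) ≈ 2.2796
Required items = 2.2796 × 24 = 54.71, so 55 items.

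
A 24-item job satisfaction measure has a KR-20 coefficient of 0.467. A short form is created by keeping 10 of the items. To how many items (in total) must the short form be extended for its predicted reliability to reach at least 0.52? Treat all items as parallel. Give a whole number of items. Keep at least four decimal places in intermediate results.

First, r for the 10-item form: n = 10/24 = 0.4167, so r_10 = 0.4167·0.467/(1 + (0.4167 − 1)·0.467) = 0.2675
Then solve for n' with r_old = 0.2675, r_target = 0.52: n' = 0.52(1 − 0.2675)/[0.2675(1 − 0.52)] = 2.9665
Items = 2.9665 × 10 ≈ 29.66 → 30

30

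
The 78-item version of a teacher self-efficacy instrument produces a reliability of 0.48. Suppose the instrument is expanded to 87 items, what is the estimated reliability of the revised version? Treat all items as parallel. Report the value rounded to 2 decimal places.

0.51

Length ratio n = 87/78 = 1.1154
Apply the Spearman-Brown prophecy formula, r' = nr / [1 + (n − 1)r]:
r_new = (1.1154 × 0.48) / (1 + (1.1154 − 1) × 0.48)
r_new = 0.5354 / 1.0554 ≈ 0.5073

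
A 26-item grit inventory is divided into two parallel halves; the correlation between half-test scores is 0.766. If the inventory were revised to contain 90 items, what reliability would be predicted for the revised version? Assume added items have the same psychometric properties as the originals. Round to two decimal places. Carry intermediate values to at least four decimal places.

0.96

Full-test reliability from the split-half r: r_full = 2(0.766)/(1 + 0.766) = 0.8675
Then adjust to 90 items: n = 90/26 = 3.4615
r_new = n·r_full / (1 + (n − 1)·r_full) = 3.0029 / 3.1354 ≈ 0.9577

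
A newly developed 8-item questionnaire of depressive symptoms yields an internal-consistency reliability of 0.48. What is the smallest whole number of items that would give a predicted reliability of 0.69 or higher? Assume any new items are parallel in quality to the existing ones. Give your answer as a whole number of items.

Spearman-Brown solved for the length factor n:
n = r*(1 − r) / [ r (1 − r*) ]
n = 0.69 × (1 − 0.48) / [ 0.48 × (1 − 0.69) ]
  = 0.3588 / 0.1488 = 2.4113
Items needed = n × 8 = 2.4113 × 8 ≈ 19.29 → round up to 20

20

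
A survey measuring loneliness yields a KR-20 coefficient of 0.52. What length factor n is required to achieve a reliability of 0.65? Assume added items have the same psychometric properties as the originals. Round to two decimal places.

Rearranging the Spearman-Brown formula for n,
n = r_target (1 − r_old) / [ r_old (1 − r_target) ]
n = 0.65(1 − 0.52) / [0.52(1 − 0.65)]
n = 0.3120 / 0.1820 ≈ 1.7143

1.71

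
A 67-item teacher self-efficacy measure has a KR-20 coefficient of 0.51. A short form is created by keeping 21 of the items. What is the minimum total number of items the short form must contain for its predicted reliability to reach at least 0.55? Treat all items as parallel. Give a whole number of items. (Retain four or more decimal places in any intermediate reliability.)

79

Short-form reliability: n = 21/67 = 0.3134; r_21 = n·r/(1+(n−1)r) ≈ 0.2460
Length factor from the short form to reach 0.55: n' = 0.55(1 − 0.2460) / [0.2460(1 − 0.55)] ≈ 3.7462
Total items = 3.7462 × 21 = 78.67, rounded up to 79.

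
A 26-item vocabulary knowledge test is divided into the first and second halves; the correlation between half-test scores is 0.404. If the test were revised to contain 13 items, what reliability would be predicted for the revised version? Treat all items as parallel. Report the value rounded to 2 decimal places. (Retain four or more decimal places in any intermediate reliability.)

0.40

First correct the split-half correlation to full-test reliability: r_full = 2 × 0.404 / (1 + 0.404) ≈ 0.5755
Length factor from 26 to 13 items: n = 13/26 = 0.5000
r_new = n·r_full / (1 + (n − 1)·r_full) = 0.2878 / 0.7123 ≈ 0.4040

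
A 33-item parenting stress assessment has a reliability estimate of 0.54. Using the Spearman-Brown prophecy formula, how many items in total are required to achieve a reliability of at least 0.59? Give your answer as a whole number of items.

n = [0.59 × 0.46] / [0.54 × 0.41]
  = 0.2714 / 0.2214 = 1.2258
Items needed = n × 33 = 1.2258 × 33 ≈ 40.45 → round up to 41

41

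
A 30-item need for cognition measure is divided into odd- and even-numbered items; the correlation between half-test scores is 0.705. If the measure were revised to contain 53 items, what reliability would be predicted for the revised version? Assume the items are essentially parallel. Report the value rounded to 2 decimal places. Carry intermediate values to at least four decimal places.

0.89

First correct the split-half correlation to full-test reliability: r_full = 2 × 0.705 / (1 + 0.705) ≈ 0.8270
Length factor from 30 to 53 items: n = 53/30 = 1.7667
r_new = n·r_full / (1 + (n − 1)·r_full) = 1.4611 / 1.6341 ≈ 0.8941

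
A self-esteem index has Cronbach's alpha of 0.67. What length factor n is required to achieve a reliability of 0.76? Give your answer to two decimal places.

1.56

n = [0.76 × 0.33] / [0.67 × 0.24]
  = 0.2508 / 0.1608 = 1.5597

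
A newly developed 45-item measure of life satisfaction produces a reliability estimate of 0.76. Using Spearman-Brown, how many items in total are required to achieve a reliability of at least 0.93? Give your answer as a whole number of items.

Rearranging the Spearman-Brown formula for n,
n = r_target (1 − r_old) / [ r_old (1 − r_target) ]
n = [0.93 × 0.24] / [0.76 × 0.07]
  = 0.2232 / 0.0532 = 4.1955
Items needed = n × 45 = 4.1955 × 45 ≈ 188.80 → round up to 189

189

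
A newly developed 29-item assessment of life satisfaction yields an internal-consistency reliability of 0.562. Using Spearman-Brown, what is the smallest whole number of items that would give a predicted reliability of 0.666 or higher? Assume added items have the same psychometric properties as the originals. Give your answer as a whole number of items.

46

Invert Spearman-Brown to solve for n:
n = r_target (1 − r_old) / [ r_old (1 − r_target) ]
n = 0.666(1 − 0.562) / [0.562(1 − 0.666)]
  = 0.291708 / 0.187708 = 1.5541
Items needed = n × 29 = 1.5541 × 29 ≈ 45.07 → round up to 46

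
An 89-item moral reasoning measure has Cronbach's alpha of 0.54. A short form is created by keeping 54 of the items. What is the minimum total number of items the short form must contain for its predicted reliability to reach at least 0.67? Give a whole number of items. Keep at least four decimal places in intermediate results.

154

First, r for the 54-item form: n = 54/89 = 0.6067, so r_54 = 0.6067·0.54/(1 + (0.6067 − 1)·0.54) = 0.4160
Length factor from the short form to reach 0.67: n' = 0.67(1 − 0.4160) / [0.4160(1 − 0.67)] ≈ 2.8502
Total items = 2.8502 × 54 = 153.91, rounded up to 154.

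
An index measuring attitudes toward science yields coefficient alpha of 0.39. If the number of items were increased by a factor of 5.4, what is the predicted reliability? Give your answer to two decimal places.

Apply the Spearman-Brown prophecy formula, r' = nr / [1 + (n − 1)r]:
r_new = 5.4·0.39 / [1 + (5.4 − 1)·0.39]
r_new = 2.1060 / 2.7160 ≈ 0.7754

0.78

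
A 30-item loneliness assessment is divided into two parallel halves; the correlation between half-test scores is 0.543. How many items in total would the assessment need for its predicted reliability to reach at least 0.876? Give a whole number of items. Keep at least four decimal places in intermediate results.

r_full = 2(0.543)/(1 + 0.543) = 0.7038
Solve Spearman-Brown for n: n = 0.876(1 − 0.7038) / [0.7038(1 − 0.876)] = 2.9732
Required items = 2.9732 × 30 = 89.20, so 90 items.

90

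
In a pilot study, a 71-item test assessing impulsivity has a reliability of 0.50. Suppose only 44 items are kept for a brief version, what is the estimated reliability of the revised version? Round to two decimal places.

0.38

The new length is 44/71 = 0.6197 times the old.
r_new = (0.6197 × 0.50) / (1 + (0.6197 − 1) × 0.50)
     = 0.3099 / 0.8098 = 0.3827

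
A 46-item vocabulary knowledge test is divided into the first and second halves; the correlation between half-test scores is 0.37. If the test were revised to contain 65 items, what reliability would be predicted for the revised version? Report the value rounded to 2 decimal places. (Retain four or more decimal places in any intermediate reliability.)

0.62

Full-test reliability from the split-half r: r_full = 2(0.37)/(1 + 0.37) = 0.5401
Length factor from 46 to 65 items: n = 65/46 = 1.4130
r_new = n·r_full / (1 + (n − 1)·r_full) = 0.7632 / 1.2231 ≈ 0.6240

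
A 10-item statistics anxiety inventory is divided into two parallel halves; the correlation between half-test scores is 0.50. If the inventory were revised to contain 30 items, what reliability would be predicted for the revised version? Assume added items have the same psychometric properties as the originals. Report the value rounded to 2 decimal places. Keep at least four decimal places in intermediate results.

0.86

First correct the split-half correlation to full-test reliability: r_full = 2 × 0.50 / (1 + 0.50) ≈ 0.6667
Then adjust to 30 items: n = 30/10 = 3.0000
r_new = n·r_full / (1 + (n − 1)·r_full) = 2.0001 / 2.3334 ≈ 0.8572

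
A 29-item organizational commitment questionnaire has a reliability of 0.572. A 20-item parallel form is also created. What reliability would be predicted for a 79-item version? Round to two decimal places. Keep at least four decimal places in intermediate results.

The 20-item form is not needed; work directly from the 29-item form with n = 79/29 = 2.7241.
r_{79} = n·r / (1 + (n − 1)·r) = 1.5582 / 1.9862 ≈ 0.7845

0.78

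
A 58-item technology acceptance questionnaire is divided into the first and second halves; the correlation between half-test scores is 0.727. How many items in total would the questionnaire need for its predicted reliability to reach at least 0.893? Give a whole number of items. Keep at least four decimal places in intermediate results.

91

r_full = 2(0.727)/(1 + 0.727) = 0.8419
Solve Spearman-Brown for n: n = 0.893(1 − 0.8419) / [0.8419(1 − 0.893)] = 1.5673
Items = 1.5673 × 58 ≈ 90.90 → 91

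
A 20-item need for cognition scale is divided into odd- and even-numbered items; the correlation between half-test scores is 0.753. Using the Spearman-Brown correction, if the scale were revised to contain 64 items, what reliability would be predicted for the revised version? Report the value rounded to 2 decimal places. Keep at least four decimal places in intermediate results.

Full-test reliability from the split-half r: r_full = 2(0.753)/(1 + 0.753) = 0.8591
Length factor from 20 to 64 items: n = 64/20 = 3.2000
r_new = n·r_full / (1 + (n − 1)·r_full) = 2.7491 / 2.8900 ≈ 0.9512

0.95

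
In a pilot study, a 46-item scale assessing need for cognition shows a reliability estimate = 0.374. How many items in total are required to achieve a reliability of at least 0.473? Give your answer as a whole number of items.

n = 0.473 × (1 − 0.374) / [ 0.374 × (1 − 0.473) ]
  = 0.296098 / 0.197098 = 1.5023
Items needed = n × 46 = 1.5023 × 46 ≈ 69.11 → round up to 70

70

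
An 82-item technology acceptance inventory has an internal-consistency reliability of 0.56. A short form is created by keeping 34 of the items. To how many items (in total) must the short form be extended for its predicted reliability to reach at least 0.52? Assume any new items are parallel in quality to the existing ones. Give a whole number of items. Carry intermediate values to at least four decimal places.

70

First, r for the 34-item form: n = 34/82 = 0.4146, so r_34 = 0.4146·0.56/(1 + (0.4146 − 1)·0.56) = 0.3454
Length factor from the short form to reach 0.52: n' = 0.52(1 − 0.3454) / [0.3454(1 − 0.52)] ≈ 2.0531
Items = 2.0531 × 34 ≈ 69.81 → 70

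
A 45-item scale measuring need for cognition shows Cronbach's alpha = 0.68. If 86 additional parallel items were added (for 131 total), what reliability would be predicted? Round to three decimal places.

The new length is 131/45 = 2.9111 times the old.
r_new = 2.9111·0.68 / [1 + (2.9111 − 1)·0.68]
     = 1.9795 / 2.2995 = 0.8608

0.861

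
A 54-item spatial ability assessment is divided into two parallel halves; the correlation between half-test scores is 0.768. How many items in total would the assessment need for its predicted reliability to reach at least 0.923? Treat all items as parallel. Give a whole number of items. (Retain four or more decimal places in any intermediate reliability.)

Corrected full-test reliability: r_full = 2 × 0.768 / (1 + 0.768) ≈ 0.8688
Solve Spearman-Brown for n: n = 0.923(1 − 0.8688) / [0.8688(1 − 0.923)] = 1.8102
Items = 1.8102 × 54 ≈ 97.75 → 98

98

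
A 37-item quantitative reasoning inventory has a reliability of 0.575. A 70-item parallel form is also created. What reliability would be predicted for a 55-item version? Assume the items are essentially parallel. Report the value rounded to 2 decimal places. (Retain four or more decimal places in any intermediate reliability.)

The 70-item form is not needed; work directly from the 37-item form with n = 55/37 = 1.4865.
r_{55} = n·r / (1 + (n − 1)·r) = 0.8547 / 1.2797 ≈ 0.6679

0.67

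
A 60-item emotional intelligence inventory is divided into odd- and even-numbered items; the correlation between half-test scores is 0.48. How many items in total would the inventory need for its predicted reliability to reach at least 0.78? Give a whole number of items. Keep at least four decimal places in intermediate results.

116

r_full = 2(0.48)/(1 + 0.48) = 0.6486
Solve Spearman-Brown for n: n = 0.78(1 − 0.6486) / [0.6486(1 − 0.78)] = 1.9209
Items = 1.9209 × 60 ≈ 115.25 → 116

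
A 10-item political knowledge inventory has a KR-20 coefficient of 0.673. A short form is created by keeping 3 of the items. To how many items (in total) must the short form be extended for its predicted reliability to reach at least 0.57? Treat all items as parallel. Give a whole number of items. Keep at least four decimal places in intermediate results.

Short-form reliability: n = 3/10 = 0.3000; r_3 = n·r/(1+(n−1)r) ≈ 0.3817
Length factor from the short form to reach 0.57: n' = 0.57(1 − 0.3817) / [0.3817(1 − 0.57)] ≈ 2.1473
Total items = 2.1473 × 3 = 6.44, rounded up to 7.

7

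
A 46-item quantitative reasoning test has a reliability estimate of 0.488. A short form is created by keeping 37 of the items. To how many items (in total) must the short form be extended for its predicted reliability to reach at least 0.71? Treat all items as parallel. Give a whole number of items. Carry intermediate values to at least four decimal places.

First, r for the 37-item form: n = 37/46 = 0.8043, so r_37 = 0.8043·0.488/(1 + (0.8043 − 1)·0.488) = 0.4339
Length factor from the short form to reach 0.71: n' = 0.71(1 − 0.4339) / [0.4339(1 − 0.71)] ≈ 3.1942
Items = 3.1942 × 37 ≈ 118.19 → 119

119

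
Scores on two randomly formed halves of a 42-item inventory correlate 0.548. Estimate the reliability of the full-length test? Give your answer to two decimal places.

0.71

The full test is twice the length of either half (n = 2).
r_full = 2r_hh / (1 + r_hh) = 2 × 0.548 / (1 + 0.548)
       = 1.0960 / 1.5480 = 0.7080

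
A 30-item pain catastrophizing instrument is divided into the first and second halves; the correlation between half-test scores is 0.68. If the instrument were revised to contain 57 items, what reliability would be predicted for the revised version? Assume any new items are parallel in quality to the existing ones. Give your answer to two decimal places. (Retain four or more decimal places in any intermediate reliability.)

First correct the split-half correlation to full-test reliability: r_full = 2 × 0.68 / (1 + 0.68) ≈ 0.8095
Then adjust to 57 items: n = 57/30 = 1.9000
r_new = n·r_full / (1 + (n − 1)·r_full) = 1.5380 / 1.7285 ≈ 0.8898

0.89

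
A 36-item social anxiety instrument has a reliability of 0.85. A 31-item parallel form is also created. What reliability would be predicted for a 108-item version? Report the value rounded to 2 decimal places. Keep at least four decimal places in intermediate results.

0.94

Only the ratio of lengths matters: n = 108/36 = 3.0000
r_{108} = n·r / (1 + (n − 1)·r) = 2.5500 / 2.7000 ≈ 0.9444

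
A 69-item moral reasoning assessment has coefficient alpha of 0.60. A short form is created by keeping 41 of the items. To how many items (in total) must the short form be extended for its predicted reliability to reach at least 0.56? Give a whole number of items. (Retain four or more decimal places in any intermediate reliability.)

First, r for the 41-item form: n = 41/69 = 0.5942, so r_41 = 0.5942·0.60/(1 + (0.5942 − 1)·0.60) = 0.4713
Length factor from the short form to reach 0.56: n' = 0.56(1 − 0.4713) / [0.4713(1 − 0.56)] ≈ 1.4277
Total items = 1.4277 × 41 = 58.54, rounded up to 59.

59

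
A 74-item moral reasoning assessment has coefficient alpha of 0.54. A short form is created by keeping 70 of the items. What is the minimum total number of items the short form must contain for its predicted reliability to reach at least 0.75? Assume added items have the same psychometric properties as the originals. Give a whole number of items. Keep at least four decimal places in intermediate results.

190

Short-form reliability: n = 70/74 = 0.9459; r_70 = n·r/(1+(n−1)r) ≈ 0.5262
Length factor from the short form to reach 0.75: n' = 0.75(1 − 0.5262) / [0.5262(1 − 0.75)] ≈ 2.7013
Total items = 2.7013 × 70 = 189.09, rounded up to 190.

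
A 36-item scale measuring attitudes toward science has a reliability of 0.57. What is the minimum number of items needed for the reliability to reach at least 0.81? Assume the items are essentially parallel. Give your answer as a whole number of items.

Invert Spearman-Brown to solve for n:
n = r_target (1 − r_old) / [ r_old (1 − r_target) ]
n = 0.81(1 − 0.57) / [0.57(1 − 0.81)]
  = 0.3483 / 0.1083 = 3.2161
Items needed = n × 36 = 3.2161 × 36 ≈ 115.78 → round up to 116

116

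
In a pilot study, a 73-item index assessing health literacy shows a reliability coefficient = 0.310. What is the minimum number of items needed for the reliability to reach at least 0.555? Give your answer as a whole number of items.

203

n = 0.555 × (1 − 0.310) / [ 0.310 × (1 − 0.555) ]
n = 0.382950 / 0.137950 ≈ 2.7760
So the test needs 2.7760 × 73 ≈ 202.65 items; rounding up, 203.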